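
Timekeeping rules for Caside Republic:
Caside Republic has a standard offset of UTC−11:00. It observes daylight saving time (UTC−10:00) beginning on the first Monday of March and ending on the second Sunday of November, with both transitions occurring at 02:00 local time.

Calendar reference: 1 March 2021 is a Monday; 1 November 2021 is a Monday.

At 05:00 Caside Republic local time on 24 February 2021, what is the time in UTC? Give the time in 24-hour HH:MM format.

16:00

1 March 2021 is a Monday, so the first Monday is March 1.
1 November 2021 is a Monday, so the first Sunday is November 7 and the second is November 14.
Daylight saving runs 1 March – 14 November; 24 February 2021 is outside that window, so Caside Republic is on standard time at UTC−11:00.
05:00 local + 11h = 16:00 UTC.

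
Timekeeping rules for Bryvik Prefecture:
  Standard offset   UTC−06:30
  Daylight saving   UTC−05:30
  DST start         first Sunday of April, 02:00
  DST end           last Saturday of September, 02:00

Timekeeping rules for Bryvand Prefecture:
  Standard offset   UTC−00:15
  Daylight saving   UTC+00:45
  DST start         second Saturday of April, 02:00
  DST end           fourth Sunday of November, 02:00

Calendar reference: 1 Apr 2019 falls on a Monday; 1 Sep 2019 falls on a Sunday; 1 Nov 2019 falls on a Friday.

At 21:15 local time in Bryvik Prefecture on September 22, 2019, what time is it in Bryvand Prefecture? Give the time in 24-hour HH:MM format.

03:30

1 April 2019 is a Monday, so the first Sunday is April 7.
1 September 2019 is a Sunday, so Saturdays fall on 7, 14, 21, 28; the last is September 28.
Daylight saving runs 7 April – 28 September; September 22, 2019 is inside that window, so Bryvik Prefecture is at UTC−05:30.
21:15 Bryvik Prefecture + 5h30m = 02:45 UTC (rolling into the next day, 23 September 2019).
1 April 2019 is a Monday, so the first Saturday is April 6 and the second is April 13.
1 November 2019 is a Friday, so the first Sunday is November 3 and the fourth is November 24.
At the standard offset (UTC−00:15), 02:45 UTC − 0h15m = 02:30 Bryvand Prefecture standard time.
Daylight saving runs 13 April – 24 November; the standard-time date in Bryvand Prefecture, September 23, 2019, is inside that window, so Bryvand Prefecture is at UTC+00:45.
02:45 UTC + 0h45m = 03:30 Bryvand Prefecture.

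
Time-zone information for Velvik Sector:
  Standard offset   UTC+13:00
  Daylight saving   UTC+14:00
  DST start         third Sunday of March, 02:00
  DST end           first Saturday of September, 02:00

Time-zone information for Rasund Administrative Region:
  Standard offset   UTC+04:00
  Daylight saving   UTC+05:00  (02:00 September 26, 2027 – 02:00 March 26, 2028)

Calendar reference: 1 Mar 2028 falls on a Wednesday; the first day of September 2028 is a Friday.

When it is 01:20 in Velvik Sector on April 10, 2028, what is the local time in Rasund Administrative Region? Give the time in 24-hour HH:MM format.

1 March 2028 is a Wednesday, so the first Sunday is March 5 and the third is March 19.
1 September 2028 is a Friday, so the first Saturday is September 2.
April 10, 2028 falls between 19 March and 2 September, so daylight saving is in effect and Velvik Sector is at UTC+14:00.
01:20 Velvik Sector − 14h = 11:20 UTC (rolling into the previous day, 9 April 2028).
At the standard offset (UTC+04:00), 11:20 UTC + 4h = 15:20 Rasund Administrative Region standard time.
The standard-time date in Rasund Administrative Region, April 9, 2028, does not fall between 26 September 2027 and 26 March 2028, so daylight saving is not in effect and Rasund Administrative Region is at UTC+04:00.
11:20 UTC + 4h = 15:20 Rasund Administrative Region.

15:20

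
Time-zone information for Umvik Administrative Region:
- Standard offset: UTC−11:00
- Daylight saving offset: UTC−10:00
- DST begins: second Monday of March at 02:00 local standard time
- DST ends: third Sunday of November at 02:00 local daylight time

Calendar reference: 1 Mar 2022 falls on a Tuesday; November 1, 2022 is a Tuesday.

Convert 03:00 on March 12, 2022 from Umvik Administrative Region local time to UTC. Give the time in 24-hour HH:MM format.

14:00

1 March 2022 is a Tuesday, so the first Monday is March 7 and the second is March 14.
1 November 2022 is a Tuesday, so the first Sunday is November 6 and the third is November 20.
March 12, 2022 does not fall between 14 March and 20 November, so daylight saving is not in effect and Umvik Administrative Region is at UTC−11:00.
03:00 local + 11h = 14:00 UTC.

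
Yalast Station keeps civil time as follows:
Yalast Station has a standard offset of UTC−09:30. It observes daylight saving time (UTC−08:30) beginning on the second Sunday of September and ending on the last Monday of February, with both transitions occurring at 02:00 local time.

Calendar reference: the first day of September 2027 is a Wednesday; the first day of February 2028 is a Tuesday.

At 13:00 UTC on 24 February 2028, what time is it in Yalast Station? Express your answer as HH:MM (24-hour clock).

1 September 2027 is a Wednesday, so the first Sunday is September 5 and the second is September 12.
1 February 2028 is a Tuesday, so Mondays fall on 7, 14, 21, 28; the last is February 28.
At the standard offset (UTC−09:30), 13:00 UTC − 9h30m = 03:30 Yalast Station standard time.
Daylight saving runs 12 September 2027 – 28 February 2028; the standard-time date in Yalast Station, 24 February 2028, is inside that window, so Yalast Station is at UTC−08:30.
13:00 UTC − 8h30m = 04:30 local.

04:30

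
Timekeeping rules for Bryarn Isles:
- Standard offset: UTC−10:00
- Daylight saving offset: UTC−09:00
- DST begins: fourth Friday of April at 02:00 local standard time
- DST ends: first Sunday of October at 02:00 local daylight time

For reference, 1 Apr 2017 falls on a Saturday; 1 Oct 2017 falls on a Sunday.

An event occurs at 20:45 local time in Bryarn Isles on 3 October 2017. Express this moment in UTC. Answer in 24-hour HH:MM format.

1 April 2017 is a Saturday, so the first Friday is April 7 and the fourth is April 28.
1 October 2017 is a Sunday, so the first Sunday is October 1.
3 October 2017 is outside the daylight-saving period (28 April – 1 October), so Bryarn Isles is on standard time, UTC−10:00.
20:45 local + 10h = 06:45 UTC (rolling into the next day, 4 October 2017).

06:45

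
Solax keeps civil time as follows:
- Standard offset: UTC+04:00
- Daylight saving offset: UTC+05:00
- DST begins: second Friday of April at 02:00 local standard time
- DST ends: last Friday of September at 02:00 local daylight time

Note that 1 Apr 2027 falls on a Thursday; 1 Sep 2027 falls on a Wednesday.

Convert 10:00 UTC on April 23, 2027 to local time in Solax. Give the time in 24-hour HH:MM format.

1 April 2027 is a Thursday, so the first Friday is April 2 and the second is April 9.
1 September 2027 is a Wednesday, so Fridays fall on 3, 10, 17, 24; the last is September 24.
At the standard offset (UTC+04:00), 10:00 UTC + 4h = 14:00 Solax standard time.
Daylight saving runs 9 April – 24 September; the standard-time date in Solax, April 23, 2027, is inside that window, so Solax is at UTC+05:00.
10:00 UTC + 5h = 15:00 local.

15:00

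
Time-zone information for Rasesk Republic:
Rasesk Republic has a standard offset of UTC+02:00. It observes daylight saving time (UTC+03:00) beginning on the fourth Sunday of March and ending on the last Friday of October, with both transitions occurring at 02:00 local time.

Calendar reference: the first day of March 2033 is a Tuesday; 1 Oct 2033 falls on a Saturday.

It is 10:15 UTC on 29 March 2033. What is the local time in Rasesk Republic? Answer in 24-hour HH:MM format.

13:15

1 March 2033 is a Tuesday, so the first Sunday is March 6 and the fourth is March 27.
1 October 2033 is a Saturday, so Fridays fall on 7, 14, 21, 28; the last is October 28.
At the standard offset (UTC+02:00), 10:15 UTC + 2h = 12:15 Rasesk Republic standard time.
Daylight saving runs 27 March – 28 October; the standard-time date in Rasesk Republic, 29 March 2033, is inside that window, so Rasesk Republic is at UTC+03:00.
10:15 UTC + 3h = 13:15 local.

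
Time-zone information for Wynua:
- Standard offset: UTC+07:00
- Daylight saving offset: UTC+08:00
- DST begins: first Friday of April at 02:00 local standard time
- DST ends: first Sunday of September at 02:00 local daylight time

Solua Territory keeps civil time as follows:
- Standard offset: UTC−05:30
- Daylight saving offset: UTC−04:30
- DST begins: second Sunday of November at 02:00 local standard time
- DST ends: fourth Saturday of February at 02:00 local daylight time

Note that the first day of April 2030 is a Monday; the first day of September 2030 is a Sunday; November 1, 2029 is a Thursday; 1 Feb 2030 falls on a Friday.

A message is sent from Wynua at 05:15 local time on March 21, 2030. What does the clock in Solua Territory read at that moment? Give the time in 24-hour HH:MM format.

1 April 2030 is a Monday, so the first Friday is April 5.
1 September 2030 is a Sunday, so the first Sunday is September 1.
March 21, 2030 does not fall between 5 April and 1 September, so daylight saving is not in effect and Wynua is at UTC+07:00.
05:15 Wynua − 7h = 22:15 UTC (rolling into the previous day, 20 March 2030).
1 November 2029 is a Thursday, so the first Sunday is November 4 and the second is November 11.
1 February 2030 is a Friday, so the first Saturday is February 2 and the fourth is February 23.
At the standard offset (UTC−05:30), 22:15 UTC − 5h30m = 16:45 Solua Territory standard time.
Daylight saving runs 11 November 2029 – 23 February 2030; the standard-time date in Solua Territory, March 20, 2030, is outside that window, so Solua Territory is on standard time at UTC−05:30.
22:15 UTC − 5h30m = 16:45 Solua Territory.

16:45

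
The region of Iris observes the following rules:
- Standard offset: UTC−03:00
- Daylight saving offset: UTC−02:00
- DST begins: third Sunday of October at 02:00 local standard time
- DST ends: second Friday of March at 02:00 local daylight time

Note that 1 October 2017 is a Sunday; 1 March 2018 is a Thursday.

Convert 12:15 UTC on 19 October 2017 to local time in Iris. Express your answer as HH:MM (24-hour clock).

10:15

1 October 2017 is a Sunday, so the first Sunday is October 1 and the third is October 15.
1 March 2018 is a Thursday, so the first Friday is March 2 and the second is March 9.
At the standard offset (UTC−03:00), 12:15 UTC − 3h = 09:15 Iris standard time.
The standard-time date in Iris, 19 October 2017, lies within the daylight-saving period (15 October 2017 – 9 March 2018), so Iris is on daylight time, UTC−02:00.
12:15 UTC − 2h = 10:15 local.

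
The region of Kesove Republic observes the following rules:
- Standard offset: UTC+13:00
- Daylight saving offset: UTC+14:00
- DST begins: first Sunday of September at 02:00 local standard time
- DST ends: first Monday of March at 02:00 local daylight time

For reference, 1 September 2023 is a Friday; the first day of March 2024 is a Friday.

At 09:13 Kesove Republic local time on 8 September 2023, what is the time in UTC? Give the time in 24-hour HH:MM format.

19:13

1 September 2023 is a Friday, so the first Sunday is September 3.
1 March 2024 is a Friday, so the first Monday is March 4.
8 September 2023 falls between 3 September 2023 and 4 March 2024, so daylight saving is in effect and Kesove Republic is at UTC+14:00.
09:13 local − 14h = 19:13 UTC (rolling into the previous day, 7 September 2023).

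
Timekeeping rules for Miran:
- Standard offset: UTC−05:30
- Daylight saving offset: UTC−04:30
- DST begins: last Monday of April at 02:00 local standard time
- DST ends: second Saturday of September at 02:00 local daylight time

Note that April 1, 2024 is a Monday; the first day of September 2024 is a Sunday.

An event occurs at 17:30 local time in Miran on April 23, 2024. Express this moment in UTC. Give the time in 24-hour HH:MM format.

23:00

1 April 2024 is a Monday, so Mondays fall on 1, 8, 15, 22, 29; the last is April 29.
1 September 2024 is a Sunday, so the first Saturday is September 7 and the second is September 14.
Daylight saving runs 29 April – 14 September; April 23, 2024 is outside that window, so Miran is on standard time at UTC−05:30.
17:30 local + 5h30m = 23:00 UTC.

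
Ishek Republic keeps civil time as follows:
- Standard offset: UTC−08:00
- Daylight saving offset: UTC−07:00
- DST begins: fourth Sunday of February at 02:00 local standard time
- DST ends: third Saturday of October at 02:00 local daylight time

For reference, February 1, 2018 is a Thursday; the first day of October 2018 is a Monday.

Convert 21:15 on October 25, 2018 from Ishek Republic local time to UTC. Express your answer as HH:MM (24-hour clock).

1 February 2018 is a Thursday, so the first Sunday is February 4 and the fourth is February 25.
1 October 2018 is a Monday, so the first Saturday is October 6 and the third is October 20.
October 25, 2018 is outside the daylight-saving period (25 February – 20 October), so Ishek Republic is on standard time, UTC−08:00.
21:15 local + 8h = 05:15 UTC (rolling into the next day, 26 October 2018).

05:15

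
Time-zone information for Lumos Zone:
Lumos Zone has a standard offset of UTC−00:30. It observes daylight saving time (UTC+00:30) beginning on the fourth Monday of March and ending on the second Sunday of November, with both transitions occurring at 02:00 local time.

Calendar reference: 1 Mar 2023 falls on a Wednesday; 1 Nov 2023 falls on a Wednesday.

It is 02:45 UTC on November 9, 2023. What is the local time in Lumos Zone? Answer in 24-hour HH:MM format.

1 March 2023 is a Wednesday, so the first Monday is March 6 and the fourth is March 27.
1 November 2023 is a Wednesday, so the first Sunday is November 5 and the second is November 12.
At the standard offset (UTC−00:30), 02:45 UTC − 0h30m = 02:15 Lumos Zone standard time.
The standard-time date in Lumos Zone, November 9, 2023, falls between 27 March and 12 November, so daylight saving is in effect and Lumos Zone is at UTC+00:30.
02:45 UTC + 0h30m = 03:15 local.

03:15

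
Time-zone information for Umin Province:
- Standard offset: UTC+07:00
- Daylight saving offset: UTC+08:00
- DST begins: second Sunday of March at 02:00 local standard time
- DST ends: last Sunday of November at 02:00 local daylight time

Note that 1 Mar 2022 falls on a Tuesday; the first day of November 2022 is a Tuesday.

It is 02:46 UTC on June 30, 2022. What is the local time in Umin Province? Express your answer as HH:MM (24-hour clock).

10:46

1 March 2022 is a Tuesday, so the first Sunday is March 6 and the second is March 13.
1 November 2022 is a Tuesday, so Sundays fall on 6, 13, 20, 27; the last is November 27.
At the standard offset (UTC+07:00), 02:46 UTC + 7h = 09:46 Umin Province standard time.
The standard-time date in Umin Province, June 30, 2022, lies within the daylight-saving period (13 March – 27 November), so Umin Province is on daylight time, UTC+08:00.
02:46 UTC + 8h = 10:46 local.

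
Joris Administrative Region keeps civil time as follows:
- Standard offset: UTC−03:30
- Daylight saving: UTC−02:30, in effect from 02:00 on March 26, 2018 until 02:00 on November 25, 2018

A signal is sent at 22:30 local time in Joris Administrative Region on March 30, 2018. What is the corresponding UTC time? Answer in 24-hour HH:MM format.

March 30, 2018 falls between 26 March and 25 November, so daylight saving is in effect and Joris Administrative Region is at UTC−02:30.
22:30 local + 2h30m = 01:00 UTC (rolling into the next day, 31 March 2018).

01:00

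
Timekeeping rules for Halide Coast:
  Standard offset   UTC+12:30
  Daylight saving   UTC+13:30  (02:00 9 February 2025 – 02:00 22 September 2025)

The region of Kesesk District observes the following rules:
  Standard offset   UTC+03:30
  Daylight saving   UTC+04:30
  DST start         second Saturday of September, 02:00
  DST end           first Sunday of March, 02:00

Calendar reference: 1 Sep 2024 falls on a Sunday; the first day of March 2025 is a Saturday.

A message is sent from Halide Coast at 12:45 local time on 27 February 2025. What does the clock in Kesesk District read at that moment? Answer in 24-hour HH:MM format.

Daylight saving runs 9 February – 22 September; 27 February 2025 is inside that window, so Halide Coast is at UTC+13:30.
12:45 Halide Coast − 13h30m = 23:15 UTC (rolling into the previous day, 26 February 2025).
1 September 2024 is a Sunday, so the first Saturday is September 7 and the second is September 14.
1 March 2025 is a Saturday, so the first Sunday is March 2.
At the standard offset (UTC+03:30), 23:15 UTC + 3h30m = 02:45 Kesesk District standard time (rolling into the next day, 27 February 2025).
Daylight saving runs 14 September 2024 – 2 March 2025; the standard-time date in Kesesk District, 27 February 2025, is inside that window, so Kesesk District is at UTC+04:30.
23:15 UTC + 4h30m = 03:45 Kesesk District (rolling into the next day, 27 February 2025).

03:45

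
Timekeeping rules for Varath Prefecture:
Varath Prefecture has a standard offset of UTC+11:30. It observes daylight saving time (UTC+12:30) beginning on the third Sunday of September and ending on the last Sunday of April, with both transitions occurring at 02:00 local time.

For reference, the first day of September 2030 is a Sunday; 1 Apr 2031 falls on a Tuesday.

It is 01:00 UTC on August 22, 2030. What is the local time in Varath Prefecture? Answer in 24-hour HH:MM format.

12:30

1 September 2030 is a Sunday, so the first Sunday is September 1 and the third is September 15.
1 April 2031 is a Tuesday, so Sundays fall on 6, 13, 20, 27; the last is April 27.
At the standard offset (UTC+11:30), 01:00 UTC + 11h30m = 12:30 Varath Prefecture standard time.
The standard-time date in Varath Prefecture, August 22, 2030, is outside the daylight-saving period (15 September 2030 – 27 April 2031), so Varath Prefecture is on standard time, UTC+11:30.
01:00 UTC + 11h30m = 12:30 local.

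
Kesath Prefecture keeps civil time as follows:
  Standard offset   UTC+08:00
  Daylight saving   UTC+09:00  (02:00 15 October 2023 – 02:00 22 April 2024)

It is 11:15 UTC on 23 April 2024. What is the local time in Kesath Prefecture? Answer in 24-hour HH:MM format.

At the standard offset (UTC+08:00), 11:15 UTC + 8h = 19:15 Kesath Prefecture standard time.
The standard-time date in Kesath Prefecture, 23 April 2024, is outside the daylight-saving period (15 October 2023 – 22 April 2024), so Kesath Prefecture is on standard time, UTC+08:00.
11:15 UTC + 8h = 19:15 local.

19:15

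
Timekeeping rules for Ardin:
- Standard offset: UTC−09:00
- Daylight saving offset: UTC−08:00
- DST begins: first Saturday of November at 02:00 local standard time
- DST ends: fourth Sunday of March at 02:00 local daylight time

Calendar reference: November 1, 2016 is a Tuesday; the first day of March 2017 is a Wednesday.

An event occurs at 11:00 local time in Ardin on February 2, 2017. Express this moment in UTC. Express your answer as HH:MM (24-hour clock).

19:00

1 November 2016 is a Tuesday, so the first Saturday is November 5.
1 March 2017 is a Wednesday, so the first Sunday is March 5 and the fourth is March 26.
February 2, 2017 lies within the daylight-saving period (5 November 2016 – 26 March 2017), so Ardin is on daylight time, UTC−08:00.
11:00 local + 8h = 19:00 UTC.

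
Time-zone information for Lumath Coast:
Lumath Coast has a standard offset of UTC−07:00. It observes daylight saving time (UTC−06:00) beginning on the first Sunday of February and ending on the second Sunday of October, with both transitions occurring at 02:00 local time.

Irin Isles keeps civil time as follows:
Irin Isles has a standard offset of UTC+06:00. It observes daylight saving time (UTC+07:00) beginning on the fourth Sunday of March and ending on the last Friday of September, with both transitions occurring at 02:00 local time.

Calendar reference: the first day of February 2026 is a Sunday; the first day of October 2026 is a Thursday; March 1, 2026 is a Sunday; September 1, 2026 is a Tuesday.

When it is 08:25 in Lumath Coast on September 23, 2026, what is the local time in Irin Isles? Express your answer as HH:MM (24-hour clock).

1 February 2026 is a Sunday, so the first Sunday is February 1.
1 October 2026 is a Thursday, so the first Sunday is October 4 and the second is October 11.
September 23, 2026 lies within the daylight-saving period (1 February – 11 October), so Lumath Coast is on daylight time, UTC−06:00.
08:25 Lumath Coast + 6h = 14:25 UTC.
1 March 2026 is a Sunday, so the first Sunday is March 1 and the fourth is March 22.
1 September 2026 is a Tuesday, so Fridays fall on 4, 11, 18, 25; the last is September 25.
At the standard offset (UTC+06:00), 14:25 UTC + 6h = 20:25 Irin Isles standard time.
The standard-time date in Irin Isles, September 23, 2026, falls between 22 March and 25 September, so daylight saving is in effect and Irin Isles is at UTC+07:00.
14:25 UTC + 7h = 21:25 Irin Isles.

21:25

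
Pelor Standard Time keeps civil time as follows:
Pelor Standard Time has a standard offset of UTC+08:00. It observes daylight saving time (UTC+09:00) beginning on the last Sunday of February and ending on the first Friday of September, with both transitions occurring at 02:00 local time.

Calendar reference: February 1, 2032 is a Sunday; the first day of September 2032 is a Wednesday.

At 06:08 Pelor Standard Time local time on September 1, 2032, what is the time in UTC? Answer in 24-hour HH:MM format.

1 February 2032 is a Sunday, so Sundays fall on 1, 8, 15, 22, 29; the last is February 29.
1 September 2032 is a Wednesday, so the first Friday is September 3.
September 1, 2032 lies within the daylight-saving period (29 February – 3 September), so Pelor Standard Time is on daylight time, UTC+09:00.
06:08 local − 9h = 21:08 UTC (rolling into the previous day, 31 August 2032).

21:08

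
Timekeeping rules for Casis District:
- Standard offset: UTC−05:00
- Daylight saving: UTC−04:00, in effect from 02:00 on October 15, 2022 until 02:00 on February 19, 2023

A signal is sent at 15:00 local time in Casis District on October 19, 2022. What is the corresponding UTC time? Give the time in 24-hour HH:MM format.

October 19, 2022 falls between 15 October 2022 and 19 February 2023, so daylight saving is in effect and Casis District is at UTC−04:00.
15:00 local + 4h = 19:00 UTC.

19:00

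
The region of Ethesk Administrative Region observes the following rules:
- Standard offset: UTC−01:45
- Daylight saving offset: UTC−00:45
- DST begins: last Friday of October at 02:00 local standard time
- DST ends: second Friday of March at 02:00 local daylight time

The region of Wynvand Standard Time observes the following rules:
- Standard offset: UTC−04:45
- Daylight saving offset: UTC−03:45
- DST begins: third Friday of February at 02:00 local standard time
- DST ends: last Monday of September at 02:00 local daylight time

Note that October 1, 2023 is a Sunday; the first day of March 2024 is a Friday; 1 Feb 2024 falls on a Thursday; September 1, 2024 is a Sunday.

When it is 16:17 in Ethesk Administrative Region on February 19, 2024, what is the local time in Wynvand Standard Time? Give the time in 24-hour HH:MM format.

13:17

1 October 2023 is a Sunday, so Fridays fall on 6, 13, 20, 27; the last is October 27.
1 March 2024 is a Friday, so the first Friday is March 1 and the second is March 8.
February 19, 2024 lies within the daylight-saving period (27 October 2023 – 8 March 2024), so Ethesk Administrative Region is on daylight time, UTC−00:45.
16:17 Ethesk Administrative Region + 0h45m = 17:02 UTC.
1 February 2024 is a Thursday, so the first Friday is February 2 and the third is February 16.
1 September 2024 is a Sunday, so Mondays fall on 2, 9, 16, 23, 30; the last is September 30.
At the standard offset (UTC−04:45), 17:02 UTC − 4h45m = 12:17 Wynvand Standard Time standard time.
The standard-time date in Wynvand Standard Time, February 19, 2024, lies within the daylight-saving period (16 February – 30 September), so Wynvand Standard Time is on daylight time, UTC−03:45.
17:02 UTC − 3h45m = 13:17 Wynvand Standard Time.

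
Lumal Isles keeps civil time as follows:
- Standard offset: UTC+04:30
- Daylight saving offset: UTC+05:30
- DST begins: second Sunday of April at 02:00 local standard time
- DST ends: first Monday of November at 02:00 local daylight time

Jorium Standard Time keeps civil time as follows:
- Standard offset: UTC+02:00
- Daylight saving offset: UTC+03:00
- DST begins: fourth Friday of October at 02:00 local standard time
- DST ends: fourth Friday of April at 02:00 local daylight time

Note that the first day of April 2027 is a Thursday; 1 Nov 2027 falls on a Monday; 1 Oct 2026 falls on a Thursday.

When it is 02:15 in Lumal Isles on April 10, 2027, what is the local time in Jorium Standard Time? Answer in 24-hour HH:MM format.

00:45

1 April 2027 is a Thursday, so the first Sunday is April 4 and the second is April 11.
1 November 2027 is a Monday, so the first Monday is November 1.
April 10, 2027 is outside the daylight-saving period (11 April – 1 November), so Lumal Isles is on standard time, UTC+04:30.
02:15 Lumal Isles − 4h30m = 21:45 UTC (rolling into the previous day, 9 April 2027).
1 October 2026 is a Thursday, so the first Friday is October 2 and the fourth is October 23.
1 April 2027 is a Thursday, so the first Friday is April 2 and the fourth is April 23.
At the standard offset (UTC+02:00), 21:45 UTC + 2h = 23:45 Jorium Standard Time standard time.
Daylight saving runs 23 October 2026 – 23 April 2027; the standard-time date in Jorium Standard Time, April 9, 2027, is inside that window, so Jorium Standard Time is at UTC+03:00.
21:45 UTC + 3h = 00:45 Jorium Standard Time (rolling into the next day, 10 April 2027).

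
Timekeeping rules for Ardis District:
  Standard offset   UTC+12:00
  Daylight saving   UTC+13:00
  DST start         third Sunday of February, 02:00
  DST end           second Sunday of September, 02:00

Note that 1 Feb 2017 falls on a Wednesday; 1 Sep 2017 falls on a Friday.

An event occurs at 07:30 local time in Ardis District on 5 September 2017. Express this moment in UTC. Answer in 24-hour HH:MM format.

1 February 2017 is a Wednesday, so the first Sunday is February 5 and the third is February 19.
1 September 2017 is a Friday, so the first Sunday is September 3 and the second is September 10.
Daylight saving runs 19 February – 10 September; 5 September 2017 is inside that window, so Ardis District is at UTC+13:00.
07:30 local − 13h = 18:30 UTC (rolling into the previous day, 4 September 2017).

18:30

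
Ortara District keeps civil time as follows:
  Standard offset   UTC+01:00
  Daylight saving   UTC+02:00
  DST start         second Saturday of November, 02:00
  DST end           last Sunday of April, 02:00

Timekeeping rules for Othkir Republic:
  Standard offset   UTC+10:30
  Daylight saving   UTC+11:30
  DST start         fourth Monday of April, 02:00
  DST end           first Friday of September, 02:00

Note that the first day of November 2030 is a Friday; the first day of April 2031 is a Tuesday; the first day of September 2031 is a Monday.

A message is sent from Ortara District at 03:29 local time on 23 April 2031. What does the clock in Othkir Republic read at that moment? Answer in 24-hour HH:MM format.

11:59

1 November 2030 is a Friday, so the first Saturday is November 2 and the second is November 9.
1 April 2031 is a Tuesday, so Sundays fall on 6, 13, 20, 27; the last is April 27.
23 April 2031 falls between 9 November 2030 and 27 April 2031, so daylight saving is in effect and Ortara District is at UTC+02:00.
03:29 Ortara District − 2h = 01:29 UTC.
1 April 2031 is a Tuesday, so the first Monday is April 7 and the fourth is April 28.
1 September 2031 is a Monday, so the first Friday is September 5.
At the standard offset (UTC+10:30), 01:29 UTC + 10h30m = 11:59 Othkir Republic standard time.
The standard-time date in Othkir Republic, 23 April 2031, does not fall between 28 April and 5 September, so daylight saving is not in effect and Othkir Republic is at UTC+10:30.
01:29 UTC + 10h30m = 11:59 Othkir Republic.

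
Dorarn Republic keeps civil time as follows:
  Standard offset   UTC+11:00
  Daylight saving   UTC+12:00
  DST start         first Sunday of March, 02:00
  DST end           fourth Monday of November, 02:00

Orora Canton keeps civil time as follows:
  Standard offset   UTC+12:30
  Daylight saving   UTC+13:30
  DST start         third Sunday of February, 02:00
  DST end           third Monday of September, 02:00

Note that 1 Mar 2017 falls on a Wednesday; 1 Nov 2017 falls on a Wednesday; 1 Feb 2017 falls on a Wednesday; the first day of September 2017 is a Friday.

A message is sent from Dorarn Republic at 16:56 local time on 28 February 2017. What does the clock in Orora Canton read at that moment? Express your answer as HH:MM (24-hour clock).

1 March 2017 is a Wednesday, so the first Sunday is March 5.
1 November 2017 is a Wednesday, so the first Monday is November 6 and the fourth is November 27.
Daylight saving runs 5 March – 27 November; 28 February 2017 is outside that window, so Dorarn Republic is on standard time at UTC+11:00.
16:56 Dorarn Republic − 11h = 05:56 UTC.
1 February 2017 is a Wednesday, so the first Sunday is February 5 and the third is February 19.
1 September 2017 is a Friday, so the first Monday is September 4 and the third is September 18.
At the standard offset (UTC+12:30), 05:56 UTC + 12h30m = 18:26 Orora Canton standard time.
Daylight saving runs 19 February – 18 September; the standard-time date in Orora Canton, 28 February 2017, is inside that window, so Orora Canton is at UTC+13:30.
05:56 UTC + 13h30m = 19:26 Orora Canton.

19:26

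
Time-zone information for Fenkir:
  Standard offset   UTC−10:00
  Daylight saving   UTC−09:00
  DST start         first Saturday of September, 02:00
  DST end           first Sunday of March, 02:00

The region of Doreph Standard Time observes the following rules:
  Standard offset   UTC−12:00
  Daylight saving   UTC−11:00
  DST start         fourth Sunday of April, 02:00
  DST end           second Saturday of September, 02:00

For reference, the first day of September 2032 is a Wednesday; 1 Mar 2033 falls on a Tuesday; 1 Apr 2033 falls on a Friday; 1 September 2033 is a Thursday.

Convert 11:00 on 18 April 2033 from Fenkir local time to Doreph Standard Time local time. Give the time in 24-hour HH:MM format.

1 September 2032 is a Wednesday, so the first Saturday is September 4.
1 March 2033 is a Tuesday, so the first Sunday is March 6.
18 April 2033 is outside the daylight-saving period (4 September 2032 – 6 March 2033), so Fenkir is on standard time, UTC−10:00.
11:00 Fenkir + 10h = 21:00 UTC.
1 April 2033 is a Friday, so the first Sunday is April 3 and the fourth is April 24.
1 September 2033 is a Thursday, so the first Saturday is September 3 and the second is September 10.
At the standard offset (UTC−12:00), 21:00 UTC − 12h = 09:00 Doreph Standard Time standard time.
The standard-time date in Doreph Standard Time, 18 April 2033, does not fall between 24 April and 10 September, so daylight saving is not in effect and Doreph Standard Time is at UTC−12:00.
21:00 UTC − 12h = 09:00 Doreph Standard Time.

09:00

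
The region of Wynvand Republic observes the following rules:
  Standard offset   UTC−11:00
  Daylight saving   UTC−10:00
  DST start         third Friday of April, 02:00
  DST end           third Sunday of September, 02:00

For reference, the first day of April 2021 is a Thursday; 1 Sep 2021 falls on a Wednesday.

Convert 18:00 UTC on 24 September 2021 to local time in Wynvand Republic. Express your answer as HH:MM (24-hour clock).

07:00

1 April 2021 is a Thursday, so the first Friday is April 2 and the third is April 16.
1 September 2021 is a Wednesday, so the first Sunday is September 5 and the third is September 19.
At the standard offset (UTC−11:00), 18:00 UTC − 11h = 07:00 Wynvand Republic standard time.
Daylight saving runs 16 April – 19 September; the standard-time date in Wynvand Republic, 24 September 2021, is outside that window, so Wynvand Republic is on standard time at UTC−11:00.
18:00 UTC − 11h = 07:00 local.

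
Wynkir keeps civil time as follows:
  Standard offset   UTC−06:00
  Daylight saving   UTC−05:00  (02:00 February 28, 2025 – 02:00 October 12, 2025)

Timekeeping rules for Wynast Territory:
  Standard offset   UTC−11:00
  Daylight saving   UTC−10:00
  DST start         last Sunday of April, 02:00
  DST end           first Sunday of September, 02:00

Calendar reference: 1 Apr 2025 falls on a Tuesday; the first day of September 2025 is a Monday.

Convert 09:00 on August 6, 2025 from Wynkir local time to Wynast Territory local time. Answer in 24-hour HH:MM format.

August 6, 2025 lies within the daylight-saving period (28 February – 12 October), so Wynkir is on daylight time, UTC−05:00.
09:00 Wynkir + 5h = 14:00 UTC.
1 April 2025 is a Tuesday, so Sundays fall on 6, 13, 20, 27; the last is April 27.
1 September 2025 is a Monday, so the first Sunday is September 7.
At the standard offset (UTC−11:00), 14:00 UTC − 11h = 03:00 Wynast Territory standard time.
Daylight saving runs 27 April – 7 September; the standard-time date in Wynast Territory, August 6, 2025, is inside that window, so Wynast Territory is at UTC−10:00.
14:00 UTC − 10h = 04:00 Wynast Territory.

04:00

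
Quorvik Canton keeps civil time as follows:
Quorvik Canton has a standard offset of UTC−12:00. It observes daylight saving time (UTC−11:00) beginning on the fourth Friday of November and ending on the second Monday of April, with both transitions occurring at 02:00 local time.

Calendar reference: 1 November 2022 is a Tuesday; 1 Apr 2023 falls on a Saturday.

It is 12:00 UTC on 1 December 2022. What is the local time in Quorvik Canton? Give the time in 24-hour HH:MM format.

1 November 2022 is a Tuesday, so the first Friday is November 4 and the fourth is November 25.
1 April 2023 is a Saturday, so the first Monday is April 3 and the second is April 10.
At the standard offset (UTC−12:00), 12:00 UTC − 12h = 00:00 Quorvik Canton standard time.
Daylight saving runs 25 November 2022 – 10 April 2023; the standard-time date in Quorvik Canton, 1 December 2022, is inside that window, so Quorvik Canton is at UTC−11:00.
12:00 UTC − 11h = 01:00 local.

01:00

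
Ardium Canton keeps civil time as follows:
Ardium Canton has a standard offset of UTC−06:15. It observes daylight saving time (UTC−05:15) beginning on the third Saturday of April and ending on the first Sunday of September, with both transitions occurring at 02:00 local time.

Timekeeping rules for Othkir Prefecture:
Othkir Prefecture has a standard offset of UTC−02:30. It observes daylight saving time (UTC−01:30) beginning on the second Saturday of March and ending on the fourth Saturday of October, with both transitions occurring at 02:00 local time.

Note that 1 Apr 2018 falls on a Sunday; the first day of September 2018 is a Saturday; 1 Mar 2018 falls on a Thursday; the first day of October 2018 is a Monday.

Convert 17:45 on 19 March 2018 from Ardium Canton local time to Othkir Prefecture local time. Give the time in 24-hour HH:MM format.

1 April 2018 is a Sunday, so the first Saturday is April 7 and the third is April 21.
1 September 2018 is a Saturday, so the first Sunday is September 2.
19 March 2018 does not fall between 21 April and 2 September, so daylight saving is not in effect and Ardium Canton is at UTC−06:15.
17:45 Ardium Canton + 6h15m = 00:00 UTC (rolling into the next day, 20 March 2018).
1 March 2018 is a Thursday, so the first Saturday is March 3 and the second is March 10.
1 October 2018 is a Monday, so the first Saturday is October 6 and the fourth is October 27.
At the standard offset (UTC−02:30), 00:00 UTC − 2h30m = 21:30 Othkir Prefecture standard time (rolling into the previous day, 19 March 2018).
The standard-time date in Othkir Prefecture, 19 March 2018, lies within the daylight-saving period (10 March – 27 October), so Othkir Prefecture is on daylight time, UTC−01:30.
00:00 UTC − 1h30m = 22:30 Othkir Prefecture (rolling into the previous day, 19 March 2018).

22:30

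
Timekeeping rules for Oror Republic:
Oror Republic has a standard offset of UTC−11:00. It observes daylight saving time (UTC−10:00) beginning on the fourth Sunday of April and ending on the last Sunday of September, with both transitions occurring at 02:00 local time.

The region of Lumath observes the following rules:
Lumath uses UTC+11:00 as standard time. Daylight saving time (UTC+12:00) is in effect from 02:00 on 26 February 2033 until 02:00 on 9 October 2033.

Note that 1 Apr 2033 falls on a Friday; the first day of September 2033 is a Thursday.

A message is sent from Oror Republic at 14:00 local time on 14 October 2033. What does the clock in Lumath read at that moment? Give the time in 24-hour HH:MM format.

1 April 2033 is a Friday, so the first Sunday is April 3 and the fourth is April 24.
1 September 2033 is a Thursday, so Sundays fall on 4, 11, 18, 25; the last is September 25.
Daylight saving runs 24 April – 25 September; 14 October 2033 is outside that window, so Oror Republic is on standard time at UTC−11:00.
14:00 Oror Republic + 11h = 01:00 UTC (rolling into the next day, 15 October 2033).
At the standard offset (UTC+11:00), 01:00 UTC + 11h = 12:00 Lumath standard time.
The standard-time date in Lumath, 15 October 2033, does not fall between 26 February and 9 October, so daylight saving is not in effect and Lumath is at UTC+11:00.
01:00 UTC + 11h = 12:00 Lumath.

12:00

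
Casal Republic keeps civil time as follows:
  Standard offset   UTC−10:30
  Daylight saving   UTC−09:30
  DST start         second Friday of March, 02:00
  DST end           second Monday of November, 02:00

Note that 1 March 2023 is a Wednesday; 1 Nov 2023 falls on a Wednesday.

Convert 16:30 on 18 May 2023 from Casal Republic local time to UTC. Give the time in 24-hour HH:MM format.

1 March 2023 is a Wednesday, so the first Friday is March 3 and the second is March 10.
1 November 2023 is a Wednesday, so the first Monday is November 6 and the second is November 13.
18 May 2023 lies within the daylight-saving period (10 March – 13 November), so Casal Republic is on daylight time, UTC−09:30.
16:30 local + 9h30m = 02:00 UTC (rolling into the next day, 19 May 2023).

02:00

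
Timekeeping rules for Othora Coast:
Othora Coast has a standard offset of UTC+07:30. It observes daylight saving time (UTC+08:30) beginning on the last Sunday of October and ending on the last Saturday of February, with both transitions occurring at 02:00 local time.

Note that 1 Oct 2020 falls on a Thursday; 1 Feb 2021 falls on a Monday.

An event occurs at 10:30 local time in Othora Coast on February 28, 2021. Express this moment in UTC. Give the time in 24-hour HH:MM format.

03:00

1 October 2020 is a Thursday, so Sundays fall on 4, 11, 18, 25; the last is October 25.
1 February 2021 is a Monday, so Saturdays fall on 6, 13, 20, 27; the last is February 27.
February 28, 2021 is outside the daylight-saving period (25 October 2020 – 27 February 2021), so Othora Coast is on standard time, UTC+07:30.
10:30 local − 7h30m = 03:00 UTC.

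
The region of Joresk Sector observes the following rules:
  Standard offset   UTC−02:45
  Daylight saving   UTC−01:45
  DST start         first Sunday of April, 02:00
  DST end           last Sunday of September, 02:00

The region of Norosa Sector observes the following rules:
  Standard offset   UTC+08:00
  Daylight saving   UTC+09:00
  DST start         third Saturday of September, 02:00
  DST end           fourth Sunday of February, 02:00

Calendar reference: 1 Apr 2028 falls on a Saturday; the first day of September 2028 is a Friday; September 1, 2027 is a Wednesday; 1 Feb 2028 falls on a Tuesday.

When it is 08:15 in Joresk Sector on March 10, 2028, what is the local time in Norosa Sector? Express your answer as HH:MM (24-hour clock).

19:00

1 April 2028 is a Saturday, so the first Sunday is April 2.
1 September 2028 is a Friday, so Sundays fall on 3, 10, 17, 24; the last is September 24.
March 10, 2028 is outside the daylight-saving period (2 April – 24 September), so Joresk Sector is on standard time, UTC−02:45.
08:15 Joresk Sector + 2h45m = 11:00 UTC.
1 September 2027 is a Wednesday, so the first Saturday is September 4 and the third is September 18.
1 February 2028 is a Tuesday, so the first Sunday is February 6 and the fourth is February 27.
At the standard offset (UTC+08:00), 11:00 UTC + 8h = 19:00 Norosa Sector standard time.
The standard-time date in Norosa Sector, March 10, 2028, is outside the daylight-saving period (18 September 2027 – 27 February 2028), so Norosa Sector is on standard time, UTC+08:00.
11:00 UTC + 8h = 19:00 Norosa Sector.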